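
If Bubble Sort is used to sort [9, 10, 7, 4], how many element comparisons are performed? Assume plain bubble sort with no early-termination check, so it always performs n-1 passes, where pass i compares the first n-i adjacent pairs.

Pass 1: compare adjacent pairs (0,1)..(2,3) = 3 comparison(s), 2 swap(s) -> [9, 7, 4, 10]
Pass 2: compare adjacent pairs (0,1)..(1,2) = 2 comparison(s), 2 swap(s) -> [7, 4, 9, 10]
Pass 3: compare adjacent pairs (0,1)..(0,1) = 1 comparison(s), 1 swap(s) -> [4, 7, 9, 10]
Total comparisons: 3 + 2 + 1 = 6


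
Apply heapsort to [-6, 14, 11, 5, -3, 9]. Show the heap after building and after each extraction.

Build heap: [14, 5, 11, -6, -3, 9]
Extract 14: [11, 5, 9, -6, -3, 14]
Extract 11: [9, 5, -3, -6, 11, 14]
Extract 9: [5, -6, -3, 9, 11, 14]
Extract 5: [-3, -6, 5, 9, 11, 14]
Extract -3: [-6, -3, 5, 9, 11, 14]


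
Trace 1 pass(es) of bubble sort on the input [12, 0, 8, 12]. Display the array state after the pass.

After pass 1: [0, 8, 12, 12] (2 swaps)
Total swaps: 2


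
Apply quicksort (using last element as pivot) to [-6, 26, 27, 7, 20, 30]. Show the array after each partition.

Partition 1: pivot=30 at index 5 -> [-6, 26, 27, 7, 20, 30]
Partition 2: pivot=20 at index 2 -> [-6, 7, 20, 26, 27, 30]
Partition 3: pivot=7 at index 1 -> [-6, 7, 20, 26, 27, 30]
Partition 4: pivot=27 at index 4 -> [-6, 7, 20, 26, 27, 30]


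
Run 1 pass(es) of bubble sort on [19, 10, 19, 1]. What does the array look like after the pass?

After pass 1: [10, 19, 1, 19] (2 swaps)
Total swaps: 2


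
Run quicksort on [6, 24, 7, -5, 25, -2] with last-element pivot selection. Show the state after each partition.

Partition 1: pivot=-2 at index 1 -> [-5, -2, 7, 6, 25, 24]
Partition 2: pivot=24 at index 4 -> [-5, -2, 7, 6, 24, 25]
Partition 3: pivot=6 at index 2 -> [-5, -2, 6, 7, 24, 25]


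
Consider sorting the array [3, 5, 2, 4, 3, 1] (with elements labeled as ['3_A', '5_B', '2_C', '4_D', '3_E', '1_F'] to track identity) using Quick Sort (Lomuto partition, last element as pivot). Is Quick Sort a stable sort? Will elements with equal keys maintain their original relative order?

Trace Quick Sort on the labeled array (the key is the number; the letter only tracks identity):
  Partition indices 0..5 around pivot 1_F -> [1_F, 5_B, 2_C, 4_D, 3_E, 3_A]
  Partition indices 1..5 around pivot 3_A -> [1_F, 2_C, 3_E, 3_A, 5_B, 4_D]
  Partition indices 1..2 around pivot 3_E -> [1_F, 2_C, 3_E, 3_A, 5_B, 4_D]
  Partition indices 4..5 around pivot 4_D -> [1_F, 2_C, 3_E, 3_A, 4_D, 5_B]
Final order: [1_F, 2_C, 3_E, 3_A, 4_D, 5_B]
Equal keys:
  value 3: originally 3_A, 3_E; after sorting 3_E, 3_A -> order changed
Equal keys were reordered, so Quick Sort is not stable: partition swaps elements across long distances and can reorder equal keys. (One such input is enough; an unstable sort may happen to preserve order on other inputs, but it gives no guarantee.)
Answer: Not stable


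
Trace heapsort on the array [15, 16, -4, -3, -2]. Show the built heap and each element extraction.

Build heap: [16, 15, -4, -3, -2]
Extract 16: [15, -2, -4, -3, 16]
Extract 15: [-2, -3, -4, 15, 16]
Extract -2: [-3, -4, -2, 15, 16]
Extract -3: [-4, -3, -2, 15, 16]


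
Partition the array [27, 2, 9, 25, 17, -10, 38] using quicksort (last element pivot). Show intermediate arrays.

Partition 1: pivot=38 at index 6 -> [27, 2, 9, 25, 17, -10, 38]
Partition 2: pivot=-10 at index 0 -> [-10, 2, 9, 25, 17, 27, 38]
Partition 3: pivot=27 at index 5 -> [-10, 2, 9, 25, 17, 27, 38]
Partition 4: pivot=17 at index 3 -> [-10, 2, 9, 17, 25, 27, 38]
Partition 5: pivot=9 at index 2 -> [-10, 2, 9, 17, 25, 27, 38]


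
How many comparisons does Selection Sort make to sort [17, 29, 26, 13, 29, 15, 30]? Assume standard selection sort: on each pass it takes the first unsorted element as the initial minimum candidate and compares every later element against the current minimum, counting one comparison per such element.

Pass 1: scan indices 1..6 for the minimum = 6 comparison(s); min is 13, place at index 0 -> [13, 29, 26, 17, 29, 15, 30]
Pass 2: scan indices 2..6 for the minimum = 5 comparison(s); min is 15, place at index 1 -> [13, 15, 26, 17, 29, 29, 30]
Pass 3: scan indices 3..6 for the minimum = 4 comparison(s); min is 17, place at index 2 -> [13, 15, 17, 26, 29, 29, 30]
Pass 4: scan indices 4..6 for the minimum = 3 comparison(s); min is 26, place at index 3 -> [13, 15, 17, 26, 29, 29, 30]
Pass 5: scan indices 5..6 for the minimum = 2 comparison(s); min is 29, place at index 4 -> [13, 15, 17, 26, 29, 29, 30]
Pass 6: scan indices 6..6 for the minimum = 1 comparison(s); min is 29, place at index 5 -> [13, 15, 17, 26, 29, 29, 30]
Selection sort always scans the whole unsorted suffix, so the count is (n-1) + (n-2) + ... + 1 = n(n-1)/2 = 7*6/2 = 21 regardless of the input order.
Total comparisons: 6 + 5 + 4 + 3 + 2 + 1 = 21


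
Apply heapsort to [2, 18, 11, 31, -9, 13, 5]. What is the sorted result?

Build heap: [31, 18, 13, 2, -9, 11, 5]
Extract 31: [18, 5, 13, 2, -9, 11, 31]
Extract 18: [13, 5, 11, 2, -9, 18, 31]
Extract 13: [11, 5, -9, 2, 13, 18, 31]
Extract 11: [5, 2, -9, 11, 13, 18, 31]
Extract 5: [2, -9, 5, 11, 13, 18, 31]
Extract 2: [-9, 2, 5, 11, 13, 18, 31]


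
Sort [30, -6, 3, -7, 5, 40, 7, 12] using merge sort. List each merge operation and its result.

Divide and conquer:
  Merge [30] + [-6] -> [-6, 30]
  Merge [3] + [-7] -> [-7, 3]
  Merge [-6, 30] + [-7, 3] -> [-7, -6, 3, 30]
  Merge [5] + [40] -> [5, 40]
  Merge [7] + [12] -> [7, 12]
  Merge [5, 40] + [7, 12] -> [5, 7, 12, 40]
  Merge [-7, -6, 3, 30] + [5, 7, 12, 40] -> [-7, -6, 3, 5, 7, 12, 30, 40]


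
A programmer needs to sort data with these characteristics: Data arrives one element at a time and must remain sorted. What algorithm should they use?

Best choice: Insertion sort
Reason: Insertion sort naturally handles online/streaming input by inserting each new element into sorted position


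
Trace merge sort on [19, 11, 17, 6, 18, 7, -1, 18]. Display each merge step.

Divide and conquer:
  Merge [19] + [11] -> [11, 19]
  Merge [17] + [6] -> [6, 17]
  Merge [11, 19] + [6, 17] -> [6, 11, 17, 19]
  Merge [18] + [7] -> [7, 18]
  Merge [-1] + [18] -> [-1, 18]
  Merge [7, 18] + [-1, 18] -> [-1, 7, 18, 18]
  Merge [6, 11, 17, 19] + [-1, 7, 18, 18] -> [-1, 6, 7, 11, 17, 18, 18, 19]


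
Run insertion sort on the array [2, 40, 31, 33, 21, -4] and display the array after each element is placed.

First element 2 is already 'sorted'
Insert 40: shifted 0 elements -> [2, 40, 31, 33, 21, -4]
Insert 31: shifted 1 elements -> [2, 31, 40, 33, 21, -4]
Insert 33: shifted 1 elements -> [2, 31, 33, 40, 21, -4]
Insert 21: shifted 3 elements -> [2, 21, 31, 33, 40, -4]
Insert -4: shifted 5 elements -> [-4, 2, 21, 31, 33, 40]


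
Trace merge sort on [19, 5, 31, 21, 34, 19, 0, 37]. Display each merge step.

Divide and conquer:
  Merge [19] + [5] -> [5, 19]
  Merge [31] + [21] -> [21, 31]
  Merge [5, 19] + [21, 31] -> [5, 19, 21, 31]
  Merge [34] + [19] -> [19, 34]
  Merge [0] + [37] -> [0, 37]
  Merge [19, 34] + [0, 37] -> [0, 19, 34, 37]
  Merge [5, 19, 21, 31] + [0, 19, 34, 37] -> [0, 5, 19, 19, 21, 31, 34, 37]


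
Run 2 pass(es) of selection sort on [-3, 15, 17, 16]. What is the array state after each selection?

Pass 1: Select minimum -3 at index 0, swap -> [-3, 15, 17, 16]
Pass 2: Select minimum 15 at index 1, swap -> [-3, 15, 17, 16]


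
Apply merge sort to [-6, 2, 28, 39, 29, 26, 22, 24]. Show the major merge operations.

Divide and conquer:
  Merge [-6] + [2] -> [-6, 2]
  Merge [28] + [39] -> [28, 39]
  Merge [-6, 2] + [28, 39] -> [-6, 2, 28, 39]
  Merge [29] + [26] -> [26, 29]
  Merge [22] + [24] -> [22, 24]
  Merge [26, 29] + [22, 24] -> [22, 24, 26, 29]
  Merge [-6, 2, 28, 39] + [22, 24, 26, 29] -> [-6, 2, 22, 24, 26, 28, 29, 39]


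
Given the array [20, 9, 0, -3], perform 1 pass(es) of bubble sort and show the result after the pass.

After pass 1: [9, 0, -3, 20] (3 swaps)
Total swaps: 3


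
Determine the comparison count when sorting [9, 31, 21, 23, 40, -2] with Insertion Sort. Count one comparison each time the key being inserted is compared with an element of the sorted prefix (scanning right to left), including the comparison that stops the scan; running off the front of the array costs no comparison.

Insert 31: 9 <= 31 (stop) = 1 comparison(s) -> [9, 31, 21, 23, 40, -2]
Insert 21: 31 > 21 (shift), 9 <= 21 (stop) = 2 comparison(s) -> [9, 21, 31, 23, 40, -2]
Insert 23: 31 > 23 (shift), 21 <= 23 (stop) = 2 comparison(s) -> [9, 21, 23, 31, 40, -2]
Insert 40: 31 <= 40 (stop) = 1 comparison(s) -> [9, 21, 23, 31, 40, -2]
Insert -2: 40 > -2 (shift), 31 > -2 (shift), 23 > -2 (shift), 21 > -2 (shift), 9 > -2 (shift), reached front = 5 comparison(s) -> [-2, 9, 21, 23, 31, 40]
Total comparisons: 1 + 2 + 2 + 1 + 5 = 11


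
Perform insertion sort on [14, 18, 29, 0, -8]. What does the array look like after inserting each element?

First element 14 is already 'sorted'
Insert 18: shifted 0 elements -> [14, 18, 29, 0, -8]
Insert 29: shifted 0 elements -> [14, 18, 29, 0, -8]
Insert 0: shifted 3 elements -> [0, 14, 18, 29, -8]
Insert -8: shifted 4 elements -> [-8, 0, 14, 18, 29]


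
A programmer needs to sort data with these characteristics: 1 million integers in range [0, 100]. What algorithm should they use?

Best choice: Counting sort
Reason: O(n + k) where k=100 is small; linear time beats O(n log n)


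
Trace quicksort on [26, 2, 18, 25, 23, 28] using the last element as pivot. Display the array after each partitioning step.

Partition 1: pivot=28 at index 5 -> [26, 2, 18, 25, 23, 28]
Partition 2: pivot=23 at index 2 -> [2, 18, 23, 25, 26, 28]
Partition 3: pivot=18 at index 1 -> [2, 18, 23, 25, 26, 28]
Partition 4: pivot=26 at index 4 -> [2, 18, 23, 25, 26, 28]


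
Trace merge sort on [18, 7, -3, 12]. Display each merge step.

Divide and conquer:
  Merge [18] + [7] -> [7, 18]
  Merge [-3] + [12] -> [-3, 12]
  Merge [7, 18] + [-3, 12] -> [-3, 7, 12, 18]


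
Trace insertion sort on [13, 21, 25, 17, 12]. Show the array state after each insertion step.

First element 13 is already 'sorted'
Insert 21: shifted 0 elements -> [13, 21, 25, 17, 12]
Insert 25: shifted 0 elements -> [13, 21, 25, 17, 12]
Insert 17: shifted 2 elements -> [13, 17, 21, 25, 12]
Insert 12: shifted 4 elements -> [12, 13, 17, 21, 25]


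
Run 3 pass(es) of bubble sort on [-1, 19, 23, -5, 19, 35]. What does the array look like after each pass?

After pass 1: [-1, 19, -5, 19, 23, 35] (2 swaps)
After pass 2: [-1, -5, 19, 19, 23, 35] (1 swaps)
After pass 3: [-5, -1, 19, 19, 23, 35] (1 swaps)
Total swaps: 4


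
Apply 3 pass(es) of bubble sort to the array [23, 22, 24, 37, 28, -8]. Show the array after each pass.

After pass 1: [22, 23, 24, 28, -8, 37] (3 swaps)
After pass 2: [22, 23, 24, -8, 28, 37] (1 swaps)
After pass 3: [22, 23, -8, 24, 28, 37] (1 swaps)
Total swaps: 5


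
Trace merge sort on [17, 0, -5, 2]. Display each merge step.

Divide and conquer:
  Merge [17] + [0] -> [0, 17]
  Merge [-5] + [2] -> [-5, 2]
  Merge [0, 17] + [-5, 2] -> [-5, 0, 2, 17]


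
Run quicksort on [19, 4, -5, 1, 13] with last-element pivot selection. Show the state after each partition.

Partition 1: pivot=13 at index 3 -> [4, -5, 1, 13, 19]
Partition 2: pivot=1 at index 1 -> [-5, 1, 4, 13, 19]


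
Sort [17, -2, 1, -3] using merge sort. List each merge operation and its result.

Divide and conquer:
  Merge [17] + [-2] -> [-2, 17]
  Merge [1] + [-3] -> [-3, 1]
  Merge [-2, 17] + [-3, 1] -> [-3, -2, 1, 17]


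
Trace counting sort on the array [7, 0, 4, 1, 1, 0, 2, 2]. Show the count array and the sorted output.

Count array: [2, 2, 2, 0, 1, 0, 0, 1]
(count[i] = number of elements equal to i)
Cumulative count: [2, 4, 6, 6, 7, 7, 7, 8]
Sorted: [0, 0, 1, 1, 2, 2, 4, 7]


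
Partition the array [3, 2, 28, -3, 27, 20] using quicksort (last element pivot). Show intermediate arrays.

Partition 1: pivot=20 at index 3 -> [3, 2, -3, 20, 27, 28]
Partition 2: pivot=-3 at index 0 -> [-3, 2, 3, 20, 27, 28]
Partition 3: pivot=3 at index 2 -> [-3, 2, 3, 20, 27, 28]
Partition 4: pivot=28 at index 5 -> [-3, 2, 3, 20, 27, 28]


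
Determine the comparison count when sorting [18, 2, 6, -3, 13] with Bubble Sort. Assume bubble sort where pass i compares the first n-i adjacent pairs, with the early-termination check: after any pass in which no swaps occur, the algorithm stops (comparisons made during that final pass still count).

Pass 1: compare adjacent pairs (0,1)..(3,4) = 4 comparison(s), 4 swap(s) -> [2, 6, -3, 13, 18]
Pass 2: compare adjacent pairs (0,1)..(2,3) = 3 comparison(s), 1 swap(s) -> [2, -3, 6, 13, 18]
Pass 3: compare adjacent pairs (0,1)..(1,2) = 2 comparison(s), 1 swap(s) -> [-3, 2, 6, 13, 18]
Pass 4: compare adjacent pairs (0,1)..(0,1) = 1 comparison(s), 0 swap(s) -> [-3, 2, 6, 13, 18]
No swaps in this pass, so bubble sort stops here.
Total comparisons: 4 + 3 + 2 + 1 = 10


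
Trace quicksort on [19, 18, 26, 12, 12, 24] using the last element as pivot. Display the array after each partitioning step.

Partition 1: pivot=24 at index 4 -> [19, 18, 12, 12, 24, 26]
Partition 2: pivot=12 at index 1 -> [12, 12, 19, 18, 24, 26]
Partition 3: pivot=18 at index 2 -> [12, 12, 18, 19, 24, 26]


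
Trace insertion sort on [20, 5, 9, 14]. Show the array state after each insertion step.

First element 20 is already 'sorted'
Insert 5: shifted 1 elements -> [5, 20, 9, 14]
Insert 9: shifted 1 elements -> [5, 9, 20, 14]
Insert 14: shifted 1 elements -> [5, 9, 14, 20]


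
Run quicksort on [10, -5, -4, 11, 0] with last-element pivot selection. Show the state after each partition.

Partition 1: pivot=0 at index 2 -> [-5, -4, 0, 11, 10]
Partition 2: pivot=-4 at index 1 -> [-5, -4, 0, 11, 10]
Partition 3: pivot=10 at index 3 -> [-5, -4, 0, 10, 11]


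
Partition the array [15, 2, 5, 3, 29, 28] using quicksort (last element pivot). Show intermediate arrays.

Partition 1: pivot=28 at index 4 -> [15, 2, 5, 3, 28, 29]
Partition 2: pivot=3 at index 1 -> [2, 3, 5, 15, 28, 29]
Partition 3: pivot=15 at index 3 -> [2, 3, 5, 15, 28, 29]


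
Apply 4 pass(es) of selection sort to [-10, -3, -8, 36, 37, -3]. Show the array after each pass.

Pass 1: Select minimum -10 at index 0, swap -> [-10, -3, -8, 36, 37, -3]
Pass 2: Select minimum -8 at index 2, swap -> [-10, -8, -3, 36, 37, -3]
Pass 3: Select minimum -3 at index 2, swap -> [-10, -8, -3, 36, 37, -3]
Pass 4: Select minimum -3 at index 5, swap -> [-10, -8, -3, -3, 37, 36]


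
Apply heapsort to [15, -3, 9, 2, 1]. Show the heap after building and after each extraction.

Build heap: [15, 2, 9, -3, 1]
Extract 15: [9, 2, 1, -3, 15]
Extract 9: [2, -3, 1, 9, 15]
Extract 2: [1, -3, 2, 9, 15]
Extract 1: [-3, 1, 2, 9, 15]


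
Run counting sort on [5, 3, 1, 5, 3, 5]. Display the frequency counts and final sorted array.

Count array: [0, 1, 0, 2, 0, 3]
(count[i] = number of elements equal to i)
Cumulative count: [0, 1, 1, 3, 3, 6]
Sorted: [1, 3, 3, 5, 5, 5]


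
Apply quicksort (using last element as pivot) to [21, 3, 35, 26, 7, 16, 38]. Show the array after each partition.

Partition 1: pivot=38 at index 6 -> [21, 3, 35, 26, 7, 16, 38]
Partition 2: pivot=16 at index 2 -> [3, 7, 16, 26, 21, 35, 38]
Partition 3: pivot=7 at index 1 -> [3, 7, 16, 26, 21, 35, 38]
Partition 4: pivot=35 at index 5 -> [3, 7, 16, 26, 21, 35, 38]
Partition 5: pivot=21 at index 3 -> [3, 7, 16, 21, 26, 35, 38]


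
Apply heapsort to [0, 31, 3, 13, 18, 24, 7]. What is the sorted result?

Build heap: [31, 18, 24, 13, 0, 3, 7]
Extract 31: [24, 18, 7, 13, 0, 3, 31]
Extract 24: [18, 13, 7, 3, 0, 24, 31]
Extract 18: [13, 3, 7, 0, 18, 24, 31]
Extract 13: [7, 3, 0, 13, 18, 24, 31]
Extract 7: [3, 0, 7, 13, 18, 24, 31]
Extract 3: [0, 3, 7, 13, 18, 24, 31]


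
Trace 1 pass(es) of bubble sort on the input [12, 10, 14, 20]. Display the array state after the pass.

After pass 1: [10, 12, 14, 20] (1 swaps)
Total swaps: 1


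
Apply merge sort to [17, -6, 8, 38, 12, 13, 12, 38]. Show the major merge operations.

Divide and conquer:
  Merge [17] + [-6] -> [-6, 17]
  Merge [8] + [38] -> [8, 38]
  Merge [-6, 17] + [8, 38] -> [-6, 8, 17, 38]
  Merge [12] + [13] -> [12, 13]
  Merge [12] + [38] -> [12, 38]
  Merge [12, 13] + [12, 38] -> [12, 12, 13, 38]
  Merge [-6, 8, 17, 38] + [12, 12, 13, 38] -> [-6, 8, 12, 12, 13, 17, 38, 38]


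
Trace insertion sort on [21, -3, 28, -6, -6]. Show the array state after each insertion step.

First element 21 is already 'sorted'
Insert -3: shifted 1 elements -> [-3, 21, 28, -6, -6]
Insert 28: shifted 0 elements -> [-3, 21, 28, -6, -6]
Insert -6: shifted 3 elements -> [-6, -3, 21, 28, -6]
Insert -6: shifted 3 elements -> [-6, -6, -3, 21, 28]


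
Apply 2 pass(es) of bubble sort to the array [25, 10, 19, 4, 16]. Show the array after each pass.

After pass 1: [10, 19, 4, 16, 25] (4 swaps)
After pass 2: [10, 4, 16, 19, 25] (2 swaps)
Total swaps: 6


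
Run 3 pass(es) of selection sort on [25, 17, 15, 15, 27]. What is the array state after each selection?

Pass 1: Select minimum 15 at index 2, swap -> [15, 17, 25, 15, 27]
Pass 2: Select minimum 15 at index 3, swap -> [15, 15, 25, 17, 27]
Pass 3: Select minimum 17 at index 3, swap -> [15, 15, 17, 25, 27]


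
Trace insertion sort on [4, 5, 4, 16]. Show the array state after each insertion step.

First element 4 is already 'sorted'
Insert 5: shifted 0 elements -> [4, 5, 4, 16]
Insert 4: shifted 1 elements -> [4, 4, 5, 16]
Insert 16: shifted 0 elements -> [4, 4, 5, 16]


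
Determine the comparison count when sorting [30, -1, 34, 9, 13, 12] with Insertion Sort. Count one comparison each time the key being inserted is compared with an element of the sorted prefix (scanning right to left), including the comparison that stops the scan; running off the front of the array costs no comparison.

Insert -1: 30 > -1 (shift), reached front = 1 comparison(s) -> [-1, 30, 34, 9, 13, 12]
Insert 34: 30 <= 34 (stop) = 1 comparison(s) -> [-1, 30, 34, 9, 13, 12]
Insert 9: 34 > 9 (shift), 30 > 9 (shift), -1 <= 9 (stop) = 3 comparison(s) -> [-1, 9, 30, 34, 13, 12]
Insert 13: 34 > 13 (shift), 30 > 13 (shift), 9 <= 13 (stop) = 3 comparison(s) -> [-1, 9, 13, 30, 34, 12]
Insert 12: 34 > 12 (shift), 30 > 12 (shift), 13 > 12 (shift), 9 <= 12 (stop) = 4 comparison(s) -> [-1, 9, 12, 13, 30, 34]
Total comparisons: 1 + 1 + 3 + 3 + 4 = 12


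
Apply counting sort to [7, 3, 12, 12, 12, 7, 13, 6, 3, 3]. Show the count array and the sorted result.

Count array: [0, 0, 0, 3, 0, 0, 1, 2, 0, 0, 0, 0, 3, 1]
(count[i] = number of elements equal to i)
Cumulative count: [0, 0, 0, 3, 3, 3, 4, 6, 6, 6, 6, 6, 9, 10]
Sorted: [3, 3, 3, 6, 7, 7, 12, 12, 12, 13]


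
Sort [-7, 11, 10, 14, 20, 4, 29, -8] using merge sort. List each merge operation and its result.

Divide and conquer:
  Merge [-7] + [11] -> [-7, 11]
  Merge [10] + [14] -> [10, 14]
  Merge [-7, 11] + [10, 14] -> [-7, 10, 11, 14]
  Merge [20] + [4] -> [4, 20]
  Merge [29] + [-8] -> [-8, 29]
  Merge [4, 20] + [-8, 29] -> [-8, 4, 20, 29]
  Merge [-7, 10, 11, 14] + [-8, 4, 20, 29] -> [-8, -7, 4, 10, 11, 14, 20, 29]


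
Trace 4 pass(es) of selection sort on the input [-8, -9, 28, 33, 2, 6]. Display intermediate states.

Pass 1: Select minimum -9 at index 1, swap -> [-9, -8, 28, 33, 2, 6]
Pass 2: Select minimum -8 at index 1, swap -> [-9, -8, 28, 33, 2, 6]
Pass 3: Select minimum 2 at index 4, swap -> [-9, -8, 2, 33, 28, 6]
Pass 4: Select minimum 6 at index 5, swap -> [-9, -8, 2, 6, 28, 33]


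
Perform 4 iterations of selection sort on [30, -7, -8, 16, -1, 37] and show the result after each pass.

Pass 1: Select minimum -8 at index 2, swap -> [-8, -7, 30, 16, -1, 37]
Pass 2: Select minimum -7 at index 1, swap -> [-8, -7, 30, 16, -1, 37]
Pass 3: Select minimum -1 at index 4, swap -> [-8, -7, -1, 16, 30, 37]
Pass 4: Select minimum 16 at index 3, swap -> [-8, -7, -1, 16, 30, 37]


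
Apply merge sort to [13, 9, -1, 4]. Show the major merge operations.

Divide and conquer:
  Merge [13] + [9] -> [9, 13]
  Merge [-1] + [4] -> [-1, 4]
  Merge [9, 13] + [-1, 4] -> [-1, 4, 9, 13]


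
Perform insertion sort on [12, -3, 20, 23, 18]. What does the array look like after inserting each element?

First element 12 is already 'sorted'
Insert -3: shifted 1 elements -> [-3, 12, 20, 23, 18]
Insert 20: shifted 0 elements -> [-3, 12, 20, 23, 18]
Insert 23: shifted 0 elements -> [-3, 12, 20, 23, 18]
Insert 18: shifted 2 elements -> [-3, 12, 18, 20, 23]


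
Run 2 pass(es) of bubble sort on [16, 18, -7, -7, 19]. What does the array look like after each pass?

After pass 1: [16, -7, -7, 18, 19] (2 swaps)
After pass 2: [-7, -7, 16, 18, 19] (2 swaps)
Total swaps: 4


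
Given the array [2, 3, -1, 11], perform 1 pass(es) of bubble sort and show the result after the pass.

After pass 1: [2, -1, 3, 11] (1 swaps)
Total swaps: 1


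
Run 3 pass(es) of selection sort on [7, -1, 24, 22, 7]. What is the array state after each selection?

Pass 1: Select minimum -1 at index 1, swap -> [-1, 7, 24, 22, 7]
Pass 2: Select minimum 7 at index 1, swap -> [-1, 7, 24, 22, 7]
Pass 3: Select minimum 7 at index 4, swap -> [-1, 7, 7, 22, 24]


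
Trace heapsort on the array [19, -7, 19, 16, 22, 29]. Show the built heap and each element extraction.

Build heap: [29, 22, 19, 16, -7, 19]
Extract 29: [22, 19, 19, 16, -7, 29]
Extract 22: [19, 16, 19, -7, 22, 29]
Extract 19: [19, 16, -7, 19, 22, 29]
Extract 19: [16, -7, 19, 19, 22, 29]
Extract 16: [-7, 16, 19, 19, 22, 29]


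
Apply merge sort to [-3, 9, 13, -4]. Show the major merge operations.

Divide and conquer:
  Merge [-3] + [9] -> [-3, 9]
  Merge [13] + [-4] -> [-4, 13]
  Merge [-3, 9] + [-4, 13] -> [-4, -3, 9, 13]


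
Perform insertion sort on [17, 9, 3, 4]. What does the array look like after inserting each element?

First element 17 is already 'sorted'
Insert 9: shifted 1 elements -> [9, 17, 3, 4]
Insert 3: shifted 2 elements -> [3, 9, 17, 4]
Insert 4: shifted 2 elements -> [3, 4, 9, 17]


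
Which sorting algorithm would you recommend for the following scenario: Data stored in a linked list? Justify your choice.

Best choice: Merge sort
Reason: Merge sort doesn't require random access; can be done in O(1) extra space for linked lists


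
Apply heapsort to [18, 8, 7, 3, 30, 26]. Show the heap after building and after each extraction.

Build heap: [30, 18, 26, 3, 8, 7]
Extract 30: [26, 18, 7, 3, 8, 30]
Extract 26: [18, 8, 7, 3, 26, 30]
Extract 18: [8, 3, 7, 18, 26, 30]
Extract 8: [7, 3, 8, 18, 26, 30]
Extract 7: [3, 7, 8, 18, 26, 30]


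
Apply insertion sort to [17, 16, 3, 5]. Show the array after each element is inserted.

First element 17 is already 'sorted'
Insert 16: shifted 1 elements -> [16, 17, 3, 5]
Insert 3: shifted 2 elements -> [3, 16, 17, 5]
Insert 5: shifted 2 elements -> [3, 5, 16, 17]


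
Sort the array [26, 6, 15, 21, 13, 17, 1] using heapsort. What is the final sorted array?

Build heap: [26, 21, 17, 6, 13, 15, 1]
Extract 26: [21, 13, 17, 6, 1, 15, 26]
Extract 21: [17, 13, 15, 6, 1, 21, 26]
Extract 17: [15, 13, 1, 6, 17, 21, 26]
Extract 15: [13, 6, 1, 15, 17, 21, 26]
Extract 13: [6, 1, 13, 15, 17, 21, 26]
Extract 6: [1, 6, 13, 15, 17, 21, 26]


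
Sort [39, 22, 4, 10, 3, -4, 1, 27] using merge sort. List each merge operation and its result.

Divide and conquer:
  Merge [39] + [22] -> [22, 39]
  Merge [4] + [10] -> [4, 10]
  Merge [22, 39] + [4, 10] -> [4, 10, 22, 39]
  Merge [3] + [-4] -> [-4, 3]
  Merge [1] + [27] -> [1, 27]
  Merge [-4, 3] + [1, 27] -> [-4, 1, 3, 27]
  Merge [4, 10, 22, 39] + [-4, 1, 3, 27] -> [-4, 1, 3, 4, 10, 22, 27, 39]


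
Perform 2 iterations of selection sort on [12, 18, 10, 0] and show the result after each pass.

Pass 1: Select minimum 0 at index 3, swap -> [0, 18, 10, 12]
Pass 2: Select minimum 10 at index 2, swap -> [0, 10, 18, 12]


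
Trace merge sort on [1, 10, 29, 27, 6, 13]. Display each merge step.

Divide and conquer:
  Merge [10] + [29] -> [10, 29]
  Merge [1] + [10, 29] -> [1, 10, 29]
  Merge [6] + [13] -> [6, 13]
  Merge [27] + [6, 13] -> [6, 13, 27]
  Merge [1, 10, 29] + [6, 13, 27] -> [1, 6, 10, 13, 27, 29]


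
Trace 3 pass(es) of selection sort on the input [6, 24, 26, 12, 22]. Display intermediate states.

Pass 1: Select minimum 6 at index 0, swap -> [6, 24, 26, 12, 22]
Pass 2: Select minimum 12 at index 3, swap -> [6, 12, 26, 24, 22]
Pass 3: Select minimum 22 at index 4, swap -> [6, 12, 22, 24, 26]


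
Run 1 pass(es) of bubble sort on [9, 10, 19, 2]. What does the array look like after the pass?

After pass 1: [9, 10, 2, 19] (1 swaps)
Total swaps: 1


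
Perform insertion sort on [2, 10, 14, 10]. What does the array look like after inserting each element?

First element 2 is already 'sorted'
Insert 10: shifted 0 elements -> [2, 10, 14, 10]
Insert 14: shifted 0 elements -> [2, 10, 14, 10]
Insert 10: shifted 1 elements -> [2, 10, 10, 14]


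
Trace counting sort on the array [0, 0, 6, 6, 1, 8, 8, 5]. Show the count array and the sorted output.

Count array: [2, 1, 0, 0, 0, 1, 2, 0, 2]
(count[i] = number of elements equal to i)
Cumulative count: [2, 3, 3, 3, 3, 4, 6, 6, 8]
Sorted: [0, 0, 1, 5, 6, 6, 8, 8]


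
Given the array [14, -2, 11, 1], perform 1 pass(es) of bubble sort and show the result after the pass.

After pass 1: [-2, 11, 1, 14] (3 swaps)
Total swaps: 3


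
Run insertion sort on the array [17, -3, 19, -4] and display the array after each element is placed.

First element 17 is already 'sorted'
Insert -3: shifted 1 elements -> [-3, 17, 19, -4]
Insert 19: shifted 0 elements -> [-3, 17, 19, -4]
Insert -4: shifted 3 elements -> [-4, -3, 17, 19]


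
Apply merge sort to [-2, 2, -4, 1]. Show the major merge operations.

Divide and conquer:
  Merge [-2] + [2] -> [-2, 2]
  Merge [-4] + [1] -> [-4, 1]
  Merge [-2, 2] + [-4, 1] -> [-4, -2, 1, 2]


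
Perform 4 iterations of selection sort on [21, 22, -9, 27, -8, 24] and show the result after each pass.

Pass 1: Select minimum -9 at index 2, swap -> [-9, 22, 21, 27, -8, 24]
Pass 2: Select minimum -8 at index 4, swap -> [-9, -8, 21, 27, 22, 24]
Pass 3: Select minimum 21 at index 2, swap -> [-9, -8, 21, 27, 22, 24]
Pass 4: Select minimum 22 at index 4, swap -> [-9, -8, 21, 22, 27, 24]


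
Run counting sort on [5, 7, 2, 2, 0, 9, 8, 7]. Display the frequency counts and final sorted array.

Count array: [1, 0, 2, 0, 0, 1, 0, 2, 1, 1]
(count[i] = number of elements equal to i)
Cumulative count: [1, 1, 3, 3, 3, 4, 4, 6, 7, 8]
Sorted: [0, 2, 2, 5, 7, 7, 8, 9]


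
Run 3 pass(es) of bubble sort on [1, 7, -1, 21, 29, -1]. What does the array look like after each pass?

After pass 1: [1, -1, 7, 21, -1, 29] (2 swaps)
After pass 2: [-1, 1, 7, -1, 21, 29] (2 swaps)
After pass 3: [-1, 1, -1, 7, 21, 29] (1 swaps)
Total swaps: 5


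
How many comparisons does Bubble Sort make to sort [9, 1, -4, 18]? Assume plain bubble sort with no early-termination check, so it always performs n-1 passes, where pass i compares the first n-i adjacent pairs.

Pass 1: compare adjacent pairs (0,1)..(2,3) = 3 comparison(s), 2 swap(s) -> [1, -4, 9, 18]
Pass 2: compare adjacent pairs (0,1)..(1,2) = 2 comparison(s), 1 swap(s) -> [-4, 1, 9, 18]
Pass 3: compare adjacent pairs (0,1)..(0,1) = 1 comparison(s), 0 swap(s) -> [-4, 1, 9, 18]
Total comparisons: 3 + 2 + 1 = 6


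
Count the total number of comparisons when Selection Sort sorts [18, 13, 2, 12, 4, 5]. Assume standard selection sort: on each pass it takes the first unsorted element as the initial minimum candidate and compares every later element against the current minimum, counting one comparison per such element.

Pass 1: scan indices 1..5 for the minimum = 5 comparison(s); min is 2, place at index 0 -> [2, 13, 18, 12, 4, 5]
Pass 2: scan indices 2..5 for the minimum = 4 comparison(s); min is 4, place at index 1 -> [2, 4, 18, 12, 13, 5]
Pass 3: scan indices 3..5 for the minimum = 3 comparison(s); min is 5, place at index 2 -> [2, 4, 5, 12, 13, 18]
Pass 4: scan indices 4..5 for the minimum = 2 comparison(s); min is 12, place at index 3 -> [2, 4, 5, 12, 13, 18]
Pass 5: scan indices 5..5 for the minimum = 1 comparison(s); min is 13, place at index 4 -> [2, 4, 5, 12, 13, 18]
Selection sort always scans the whole unsorted suffix, so the count is (n-1) + (n-2) + ... + 1 = n(n-1)/2 = 6*5/2 = 15 regardless of the input order.
Total comparisons: 5 + 4 + 3 + 2 + 1 = 15


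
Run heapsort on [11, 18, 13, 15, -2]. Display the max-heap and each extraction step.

Build heap: [18, 15, 13, 11, -2]
Extract 18: [15, 11, 13, -2, 18]
Extract 15: [13, 11, -2, 15, 18]
Extract 13: [11, -2, 13, 15, 18]
Extract 11: [-2, 11, 13, 15, 18]


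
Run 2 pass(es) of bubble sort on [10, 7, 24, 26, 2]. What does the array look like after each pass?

After pass 1: [7, 10, 24, 2, 26] (2 swaps)
After pass 2: [7, 10, 2, 24, 26] (1 swaps)
Total swaps: 3


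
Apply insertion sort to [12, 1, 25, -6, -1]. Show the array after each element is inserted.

First element 12 is already 'sorted'
Insert 1: shifted 1 elements -> [1, 12, 25, -6, -1]
Insert 25: shifted 0 elements -> [1, 12, 25, -6, -1]
Insert -6: shifted 3 elements -> [-6, 1, 12, 25, -1]
Insert -1: shifted 3 elements -> [-6, -1, 1, 12, 25]


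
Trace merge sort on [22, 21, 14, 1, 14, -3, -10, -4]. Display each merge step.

Divide and conquer:
  Merge [22] + [21] -> [21, 22]
  Merge [14] + [1] -> [1, 14]
  Merge [21, 22] + [1, 14] -> [1, 14, 21, 22]
  Merge [14] + [-3] -> [-3, 14]
  Merge [-10] + [-4] -> [-10, -4]
  Merge [-3, 14] + [-10, -4] -> [-10, -4, -3, 14]
  Merge [1, 14, 21, 22] + [-10, -4, -3, 14] -> [-10, -4, -3, 1, 14, 14, 21, 22]


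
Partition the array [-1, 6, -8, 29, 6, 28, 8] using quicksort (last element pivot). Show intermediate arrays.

Partition 1: pivot=8 at index 4 -> [-1, 6, -8, 6, 8, 28, 29]
Partition 2: pivot=6 at index 3 -> [-1, 6, -8, 6, 8, 28, 29]
Partition 3: pivot=-8 at index 0 -> [-8, 6, -1, 6, 8, 28, 29]
Partition 4: pivot=-1 at index 1 -> [-8, -1, 6, 6, 8, 28, 29]
Partition 5: pivot=29 at index 6 -> [-8, -1, 6, 6, 8, 28, 29]


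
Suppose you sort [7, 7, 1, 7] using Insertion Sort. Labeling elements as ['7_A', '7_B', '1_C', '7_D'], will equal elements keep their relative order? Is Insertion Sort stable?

Trace Insertion Sort on the labeled array (the key is the number; the letter only tracks identity):
  Insert 7_B at index 1: [7_A, 7_B, 1_C, 7_D]
  Insert 1_C at index 0: [1_C, 7_A, 7_B, 7_D]
  Insert 7_D at index 3: [1_C, 7_A, 7_B, 7_D]
Final order: [1_C, 7_A, 7_B, 7_D]
Equal keys:
  value 7: originally 7_A, 7_B, 7_D; after sorting 7_A, 7_B, 7_D -> order preserved
All equal keys kept their original relative order. Insertion Sort is stable: elements are shifted only while they are strictly greater than the key, so a key is inserted after any equal elements already placed.
Answer: Stable


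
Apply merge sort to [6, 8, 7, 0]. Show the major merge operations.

Divide and conquer:
  Merge [6] + [8] -> [6, 8]
  Merge [7] + [0] -> [0, 7]
  Merge [6, 8] + [0, 7] -> [0, 6, 7, 8]


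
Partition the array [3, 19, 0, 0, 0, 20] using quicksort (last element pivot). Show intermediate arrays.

Partition 1: pivot=20 at index 5 -> [3, 19, 0, 0, 0, 20]
Partition 2: pivot=0 at index 2 -> [0, 0, 0, 19, 3, 20]
Partition 3: pivot=0 at index 1 -> [0, 0, 0, 19, 3, 20]
Partition 4: pivot=3 at index 3 -> [0, 0, 0, 3, 19, 20]


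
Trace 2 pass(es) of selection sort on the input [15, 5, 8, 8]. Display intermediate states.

Pass 1: Select minimum 5 at index 1, swap -> [5, 15, 8, 8]
Pass 2: Select minimum 8 at index 2, swap -> [5, 8, 15, 8]


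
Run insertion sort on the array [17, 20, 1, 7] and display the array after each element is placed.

First element 17 is already 'sorted'
Insert 20: shifted 0 elements -> [17, 20, 1, 7]
Insert 1: shifted 2 elements -> [1, 17, 20, 7]
Insert 7: shifted 2 elements -> [1, 7, 17, 20]


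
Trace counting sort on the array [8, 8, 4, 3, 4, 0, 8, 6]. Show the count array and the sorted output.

Count array: [1, 0, 0, 1, 2, 0, 1, 0, 3]
(count[i] = number of elements equal to i)
Cumulative count: [1, 1, 1, 2, 4, 4, 5, 5, 8]
Sorted: [0, 3, 4, 4, 6, 8, 8, 8]


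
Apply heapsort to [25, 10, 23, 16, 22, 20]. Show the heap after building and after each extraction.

Build heap: [25, 22, 23, 16, 10, 20]
Extract 25: [23, 22, 20, 16, 10, 25]
Extract 23: [22, 16, 20, 10, 23, 25]
Extract 22: [20, 16, 10, 22, 23, 25]
Extract 20: [16, 10, 20, 22, 23, 25]
Extract 16: [10, 16, 20, 22, 23, 25]


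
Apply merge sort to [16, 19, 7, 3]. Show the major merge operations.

Divide and conquer:
  Merge [16] + [19] -> [16, 19]
  Merge [7] + [3] -> [3, 7]
  Merge [16, 19] + [3, 7] -> [3, 7, 16, 19]


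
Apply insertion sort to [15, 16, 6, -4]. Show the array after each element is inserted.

First element 15 is already 'sorted'
Insert 16: shifted 0 elements -> [15, 16, 6, -4]
Insert 6: shifted 2 elements -> [6, 15, 16, -4]
Insert -4: shifted 3 elements -> [-4, 6, 15, 16]


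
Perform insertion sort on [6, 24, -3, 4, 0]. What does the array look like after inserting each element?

First element 6 is already 'sorted'
Insert 24: shifted 0 elements -> [6, 24, -3, 4, 0]
Insert -3: shifted 2 elements -> [-3, 6, 24, 4, 0]
Insert 4: shifted 2 elements -> [-3, 4, 6, 24, 0]
Insert 0: shifted 3 elements -> [-3, 0, 4, 6, 24]


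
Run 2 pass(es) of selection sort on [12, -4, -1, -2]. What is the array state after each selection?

Pass 1: Select minimum -4 at index 1, swap -> [-4, 12, -1, -2]
Pass 2: Select minimum -2 at index 3, swap -> [-4, -2, -1, 12]


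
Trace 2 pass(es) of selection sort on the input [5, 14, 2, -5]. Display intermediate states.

Pass 1: Select minimum -5 at index 3, swap -> [-5, 14, 2, 5]
Pass 2: Select minimum 2 at index 2, swap -> [-5, 2, 14, 5]


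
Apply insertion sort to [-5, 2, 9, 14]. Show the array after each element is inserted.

First element -5 is already 'sorted'
Insert 2: shifted 0 elements -> [-5, 2, 9, 14]
Insert 9: shifted 0 elements -> [-5, 2, 9, 14]
Insert 14: shifted 0 elements -> [-5, 2, 9, 14]


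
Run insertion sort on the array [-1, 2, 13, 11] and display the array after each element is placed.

First element -1 is already 'sorted'
Insert 2: shifted 0 elements -> [-1, 2, 13, 11]
Insert 13: shifted 0 elements -> [-1, 2, 13, 11]
Insert 11: shifted 1 elements -> [-1, 2, 11, 13]


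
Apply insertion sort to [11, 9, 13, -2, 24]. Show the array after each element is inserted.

First element 11 is already 'sorted'
Insert 9: shifted 1 elements -> [9, 11, 13, -2, 24]
Insert 13: shifted 0 elements -> [9, 11, 13, -2, 24]
Insert -2: shifted 3 elements -> [-2, 9, 11, 13, 24]
Insert 24: shifted 0 elements -> [-2, 9, 11, 13, 24]


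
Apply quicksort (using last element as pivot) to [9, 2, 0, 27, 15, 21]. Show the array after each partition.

Partition 1: pivot=21 at index 4 -> [9, 2, 0, 15, 21, 27]
Partition 2: pivot=15 at index 3 -> [9, 2, 0, 15, 21, 27]
Partition 3: pivot=0 at index 0 -> [0, 2, 9, 15, 21, 27]
Partition 4: pivot=9 at index 2 -> [0, 2, 9, 15, 21, 27]


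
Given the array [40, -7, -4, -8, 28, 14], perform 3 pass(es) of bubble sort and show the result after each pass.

After pass 1: [-7, -4, -8, 28, 14, 40] (5 swaps)
After pass 2: [-7, -8, -4, 14, 28, 40] (2 swaps)
After pass 3: [-8, -7, -4, 14, 28, 40] (1 swaps)
Total swaps: 8


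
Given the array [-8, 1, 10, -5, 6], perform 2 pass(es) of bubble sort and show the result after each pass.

After pass 1: [-8, 1, -5, 6, 10] (2 swaps)
After pass 2: [-8, -5, 1, 6, 10] (1 swaps)
Total swaps: 3


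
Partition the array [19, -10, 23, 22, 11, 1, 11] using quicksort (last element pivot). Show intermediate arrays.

Partition 1: pivot=11 at index 3 -> [-10, 11, 1, 11, 19, 23, 22]
Partition 2: pivot=1 at index 1 -> [-10, 1, 11, 11, 19, 23, 22]
Partition 3: pivot=22 at index 5 -> [-10, 1, 11, 11, 19, 22, 23]


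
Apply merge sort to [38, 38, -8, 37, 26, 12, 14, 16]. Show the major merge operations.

Divide and conquer:
  Merge [38] + [38] -> [38, 38]
  Merge [-8] + [37] -> [-8, 37]
  Merge [38, 38] + [-8, 37] -> [-8, 37, 38, 38]
  Merge [26] + [12] -> [12, 26]
  Merge [14] + [16] -> [14, 16]
  Merge [12, 26] + [14, 16] -> [12, 14, 16, 26]
  Merge [-8, 37, 38, 38] + [12, 14, 16, 26] -> [-8, 12, 14, 16, 26, 37, 38, 38]


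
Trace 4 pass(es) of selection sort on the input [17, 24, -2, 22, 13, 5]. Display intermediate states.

Pass 1: Select minimum -2 at index 2, swap -> [-2, 24, 17, 22, 13, 5]
Pass 2: Select minimum 5 at index 5, swap -> [-2, 5, 17, 22, 13, 24]
Pass 3: Select minimum 13 at index 4, swap -> [-2, 5, 13, 22, 17, 24]
Pass 4: Select minimum 17 at index 4, swap -> [-2, 5, 13, 17, 22, 24]


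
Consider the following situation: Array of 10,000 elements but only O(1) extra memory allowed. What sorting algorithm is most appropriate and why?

Best choice: Heapsort
Reason: Heapsort rearranges the array in place using O(1) auxiliary space and still guarantees O(n log n) time; quicksort partitions in place but needs Theta(log n) stack space for recursion (O(n) in the worst case), and mergesort requires O(n) auxiliary space


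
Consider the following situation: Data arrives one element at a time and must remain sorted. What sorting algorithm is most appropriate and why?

Best choice: Insertion sort
Reason: Insertion sort naturally handles online/streaming input by inserting each new element into sorted position


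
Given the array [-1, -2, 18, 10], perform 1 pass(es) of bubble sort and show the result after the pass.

After pass 1: [-2, -1, 10, 18] (2 swaps)
Total swaps: 2


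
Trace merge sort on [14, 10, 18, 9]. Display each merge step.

Divide and conquer:
  Merge [14] + [10] -> [10, 14]
  Merge [18] + [9] -> [9, 18]
  Merge [10, 14] + [9, 18] -> [9, 10, 14, 18]


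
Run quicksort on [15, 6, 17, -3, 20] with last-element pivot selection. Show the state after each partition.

Partition 1: pivot=20 at index 4 -> [15, 6, 17, -3, 20]
Partition 2: pivot=-3 at index 0 -> [-3, 6, 17, 15, 20]
Partition 3: pivot=15 at index 2 -> [-3, 6, 15, 17, 20]


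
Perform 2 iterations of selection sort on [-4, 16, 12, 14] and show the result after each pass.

Pass 1: Select minimum -4 at index 0, swap -> [-4, 16, 12, 14]
Pass 2: Select minimum 12 at index 2, swap -> [-4, 12, 16, 14]


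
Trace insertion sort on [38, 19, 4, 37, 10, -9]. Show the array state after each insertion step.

First element 38 is already 'sorted'
Insert 19: shifted 1 elements -> [19, 38, 4, 37, 10, -9]
Insert 4: shifted 2 elements -> [4, 19, 38, 37, 10, -9]
Insert 37: shifted 1 elements -> [4, 19, 37, 38, 10, -9]
Insert 10: shifted 3 elements -> [4, 10, 19, 37, 38, -9]
Insert -9: shifted 5 elements -> [-9, 4, 10, 19, 37, 38]


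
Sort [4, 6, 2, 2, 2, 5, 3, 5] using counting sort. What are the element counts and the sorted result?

Count array: [0, 0, 3, 1, 1, 2, 1]
(count[i] = number of elements equal to i)
Cumulative count: [0, 0, 3, 4, 5, 7, 8]
Sorted: [2, 2, 2, 3, 4, 5, 5, 6]


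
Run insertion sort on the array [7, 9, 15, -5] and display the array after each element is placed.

First element 7 is already 'sorted'
Insert 9: shifted 0 elements -> [7, 9, 15, -5]
Insert 15: shifted 0 elements -> [7, 9, 15, -5]
Insert -5: shifted 3 elements -> [-5, 7, 9, 15]


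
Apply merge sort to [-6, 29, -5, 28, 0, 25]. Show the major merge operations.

Divide and conquer:
  Merge [29] + [-5] -> [-5, 29]
  Merge [-6] + [-5, 29] -> [-6, -5, 29]
  Merge [0] + [25] -> [0, 25]
  Merge [28] + [0, 25] -> [0, 25, 28]
  Merge [-6, -5, 29] + [0, 25, 28] -> [-6, -5, 0, 25, 28, 29]


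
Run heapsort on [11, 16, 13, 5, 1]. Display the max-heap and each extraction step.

Build heap: [16, 11, 13, 5, 1]
Extract 16: [13, 11, 1, 5, 16]
Extract 13: [11, 5, 1, 13, 16]
Extract 11: [5, 1, 11, 13, 16]
Extract 5: [1, 5, 11, 13, 16]


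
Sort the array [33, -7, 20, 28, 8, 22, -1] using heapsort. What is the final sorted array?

Build heap: [33, 28, 22, -7, 8, 20, -1]
Extract 33: [28, 8, 22, -7, -1, 20, 33]
Extract 28: [22, 8, 20, -7, -1, 28, 33]
Extract 22: [20, 8, -1, -7, 22, 28, 33]
Extract 20: [8, -7, -1, 20, 22, 28, 33]
Extract 8: [-1, -7, 8, 20, 22, 28, 33]
Extract -1: [-7, -1, 8, 20, 22, 28, 33]
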